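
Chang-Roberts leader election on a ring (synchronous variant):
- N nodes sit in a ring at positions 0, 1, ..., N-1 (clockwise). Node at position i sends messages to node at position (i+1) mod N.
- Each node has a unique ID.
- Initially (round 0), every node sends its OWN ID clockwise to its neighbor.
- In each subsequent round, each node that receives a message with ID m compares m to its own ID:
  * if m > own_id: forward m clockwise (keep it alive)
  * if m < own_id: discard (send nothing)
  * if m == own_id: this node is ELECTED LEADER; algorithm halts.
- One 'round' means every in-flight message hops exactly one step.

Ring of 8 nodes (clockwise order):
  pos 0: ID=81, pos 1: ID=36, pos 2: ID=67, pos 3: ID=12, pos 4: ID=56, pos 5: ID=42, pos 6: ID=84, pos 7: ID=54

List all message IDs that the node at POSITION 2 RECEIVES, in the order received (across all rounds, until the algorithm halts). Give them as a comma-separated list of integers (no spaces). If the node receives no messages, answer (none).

Round 1: pos1(id36) recv 81: fwd; pos2(id67) recv 36: drop; pos3(id12) recv 67: fwd; pos4(id56) recv 12: drop; pos5(id42) recv 56: fwd; pos6(id84) recv 42: drop; pos7(id54) recv 84: fwd; pos0(id81) recv 54: drop
Round 2: pos2(id67) recv 81: fwd; pos4(id56) recv 67: fwd; pos6(id84) recv 56: drop; pos0(id81) recv 84: fwd
Round 3: pos3(id12) recv 81: fwd; pos5(id42) recv 67: fwd; pos1(id36) recv 84: fwd
Round 4: pos4(id56) recv 81: fwd; pos6(id84) recv 67: drop; pos2(id67) recv 84: fwd
Round 5: pos5(id42) recv 81: fwd; pos3(id12) recv 84: fwd
Round 6: pos6(id84) recv 81: drop; pos4(id56) recv 84: fwd
Round 7: pos5(id42) recv 84: fwd
Round 8: pos6(id84) recv 84: ELECTED

Answer: 36,81,84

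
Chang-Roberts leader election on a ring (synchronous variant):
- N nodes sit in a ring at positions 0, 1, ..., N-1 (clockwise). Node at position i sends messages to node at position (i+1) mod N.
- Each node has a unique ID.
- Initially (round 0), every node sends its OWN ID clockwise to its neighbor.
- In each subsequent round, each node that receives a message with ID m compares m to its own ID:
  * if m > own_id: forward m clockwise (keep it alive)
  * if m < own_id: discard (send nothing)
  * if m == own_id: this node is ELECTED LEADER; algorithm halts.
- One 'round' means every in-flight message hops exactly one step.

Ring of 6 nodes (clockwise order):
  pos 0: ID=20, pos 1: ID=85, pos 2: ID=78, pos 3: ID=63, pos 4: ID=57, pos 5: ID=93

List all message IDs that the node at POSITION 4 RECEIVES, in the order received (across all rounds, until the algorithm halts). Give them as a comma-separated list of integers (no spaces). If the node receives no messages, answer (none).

Round 1: pos1(id85) recv 20: drop; pos2(id78) recv 85: fwd; pos3(id63) recv 78: fwd; pos4(id57) recv 63: fwd; pos5(id93) recv 57: drop; pos0(id20) recv 93: fwd
Round 2: pos3(id63) recv 85: fwd; pos4(id57) recv 78: fwd; pos5(id93) recv 63: drop; pos1(id85) recv 93: fwd
Round 3: pos4(id57) recv 85: fwd; pos5(id93) recv 78: drop; pos2(id78) recv 93: fwd
Round 4: pos5(id93) recv 85: drop; pos3(id63) recv 93: fwd
Round 5: pos4(id57) recv 93: fwd
Round 6: pos5(id93) recv 93: ELECTED

Answer: 63,78,85,93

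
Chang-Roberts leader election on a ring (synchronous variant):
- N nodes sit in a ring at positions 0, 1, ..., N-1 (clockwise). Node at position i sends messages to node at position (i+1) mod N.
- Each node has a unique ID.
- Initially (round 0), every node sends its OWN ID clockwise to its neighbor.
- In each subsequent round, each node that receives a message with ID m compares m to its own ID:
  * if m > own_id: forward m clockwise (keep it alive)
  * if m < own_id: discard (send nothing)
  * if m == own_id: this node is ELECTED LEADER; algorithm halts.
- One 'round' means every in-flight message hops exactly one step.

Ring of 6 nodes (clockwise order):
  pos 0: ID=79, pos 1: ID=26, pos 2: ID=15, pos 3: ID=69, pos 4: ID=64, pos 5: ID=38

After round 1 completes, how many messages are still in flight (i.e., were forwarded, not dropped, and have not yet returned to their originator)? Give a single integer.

Round 1: pos1(id26) recv 79: fwd; pos2(id15) recv 26: fwd; pos3(id69) recv 15: drop; pos4(id64) recv 69: fwd; pos5(id38) recv 64: fwd; pos0(id79) recv 38: drop
After round 1: 4 messages still in flight

Answer: 4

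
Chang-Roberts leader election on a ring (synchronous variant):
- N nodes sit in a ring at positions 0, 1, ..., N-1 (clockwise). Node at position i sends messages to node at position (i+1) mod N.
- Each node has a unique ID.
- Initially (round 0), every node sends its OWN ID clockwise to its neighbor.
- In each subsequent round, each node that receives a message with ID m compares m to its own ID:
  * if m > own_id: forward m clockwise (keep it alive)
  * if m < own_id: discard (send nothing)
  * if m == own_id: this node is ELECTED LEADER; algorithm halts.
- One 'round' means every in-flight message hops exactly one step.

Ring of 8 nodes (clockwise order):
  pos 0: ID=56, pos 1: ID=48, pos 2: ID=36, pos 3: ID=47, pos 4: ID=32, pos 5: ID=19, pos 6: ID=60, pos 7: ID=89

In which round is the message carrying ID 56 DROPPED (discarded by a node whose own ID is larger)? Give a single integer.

Answer: 6

Derivation:
Round 1: pos1(id48) recv 56: fwd; pos2(id36) recv 48: fwd; pos3(id47) recv 36: drop; pos4(id32) recv 47: fwd; pos5(id19) recv 32: fwd; pos6(id60) recv 19: drop; pos7(id89) recv 60: drop; pos0(id56) recv 89: fwd
Round 2: pos2(id36) recv 56: fwd; pos3(id47) recv 48: fwd; pos5(id19) recv 47: fwd; pos6(id60) recv 32: drop; pos1(id48) recv 89: fwd
Round 3: pos3(id47) recv 56: fwd; pos4(id32) recv 48: fwd; pos6(id60) recv 47: drop; pos2(id36) recv 89: fwd
Round 4: pos4(id32) recv 56: fwd; pos5(id19) recv 48: fwd; pos3(id47) recv 89: fwd
Round 5: pos5(id19) recv 56: fwd; pos6(id60) recv 48: drop; pos4(id32) recv 89: fwd
Round 6: pos6(id60) recv 56: drop; pos5(id19) recv 89: fwd
Round 7: pos6(id60) recv 89: fwd
Round 8: pos7(id89) recv 89: ELECTED
Message ID 56 originates at pos 0; dropped at pos 6 in round 6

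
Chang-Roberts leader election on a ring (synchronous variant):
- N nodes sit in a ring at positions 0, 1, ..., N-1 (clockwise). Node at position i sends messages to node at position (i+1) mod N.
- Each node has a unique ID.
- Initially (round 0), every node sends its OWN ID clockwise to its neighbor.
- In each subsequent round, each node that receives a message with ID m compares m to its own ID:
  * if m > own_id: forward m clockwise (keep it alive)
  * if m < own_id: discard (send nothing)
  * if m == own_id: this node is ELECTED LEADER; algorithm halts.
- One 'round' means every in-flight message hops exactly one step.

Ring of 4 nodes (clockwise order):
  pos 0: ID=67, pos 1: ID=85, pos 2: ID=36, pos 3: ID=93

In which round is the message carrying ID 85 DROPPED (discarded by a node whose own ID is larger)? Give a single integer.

Answer: 2

Derivation:
Round 1: pos1(id85) recv 67: drop; pos2(id36) recv 85: fwd; pos3(id93) recv 36: drop; pos0(id67) recv 93: fwd
Round 2: pos3(id93) recv 85: drop; pos1(id85) recv 93: fwd
Round 3: pos2(id36) recv 93: fwd
Round 4: pos3(id93) recv 93: ELECTED
Message ID 85 originates at pos 1; dropped at pos 3 in round 2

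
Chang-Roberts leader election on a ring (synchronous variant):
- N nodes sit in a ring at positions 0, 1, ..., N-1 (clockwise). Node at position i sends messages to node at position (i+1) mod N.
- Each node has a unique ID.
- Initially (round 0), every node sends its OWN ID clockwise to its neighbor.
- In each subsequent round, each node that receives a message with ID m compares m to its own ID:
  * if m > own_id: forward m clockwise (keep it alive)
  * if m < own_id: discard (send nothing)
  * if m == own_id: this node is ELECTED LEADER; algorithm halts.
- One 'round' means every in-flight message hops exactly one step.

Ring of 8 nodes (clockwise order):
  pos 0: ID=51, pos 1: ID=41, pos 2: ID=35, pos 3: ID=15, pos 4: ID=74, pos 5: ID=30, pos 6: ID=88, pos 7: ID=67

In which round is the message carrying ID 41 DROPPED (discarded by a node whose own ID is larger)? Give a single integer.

Round 1: pos1(id41) recv 51: fwd; pos2(id35) recv 41: fwd; pos3(id15) recv 35: fwd; pos4(id74) recv 15: drop; pos5(id30) recv 74: fwd; pos6(id88) recv 30: drop; pos7(id67) recv 88: fwd; pos0(id51) recv 67: fwd
Round 2: pos2(id35) recv 51: fwd; pos3(id15) recv 41: fwd; pos4(id74) recv 35: drop; pos6(id88) recv 74: drop; pos0(id51) recv 88: fwd; pos1(id41) recv 67: fwd
Round 3: pos3(id15) recv 51: fwd; pos4(id74) recv 41: drop; pos1(id41) recv 88: fwd; pos2(id35) recv 67: fwd
Round 4: pos4(id74) recv 51: drop; pos2(id35) recv 88: fwd; pos3(id15) recv 67: fwd
Round 5: pos3(id15) recv 88: fwd; pos4(id74) recv 67: drop
Round 6: pos4(id74) recv 88: fwd
Round 7: pos5(id30) recv 88: fwd
Round 8: pos6(id88) recv 88: ELECTED
Message ID 41 originates at pos 1; dropped at pos 4 in round 3

Answer: 3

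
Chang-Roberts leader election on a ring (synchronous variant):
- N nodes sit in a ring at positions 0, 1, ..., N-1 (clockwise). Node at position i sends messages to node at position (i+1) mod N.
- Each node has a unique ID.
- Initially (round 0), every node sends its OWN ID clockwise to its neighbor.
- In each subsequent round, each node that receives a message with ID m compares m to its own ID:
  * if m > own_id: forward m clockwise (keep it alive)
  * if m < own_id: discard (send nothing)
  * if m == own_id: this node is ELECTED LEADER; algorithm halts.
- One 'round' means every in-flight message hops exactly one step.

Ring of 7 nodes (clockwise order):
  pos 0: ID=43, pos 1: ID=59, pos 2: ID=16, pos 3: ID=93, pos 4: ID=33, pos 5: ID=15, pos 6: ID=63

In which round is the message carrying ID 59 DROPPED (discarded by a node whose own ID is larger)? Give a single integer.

Answer: 2

Derivation:
Round 1: pos1(id59) recv 43: drop; pos2(id16) recv 59: fwd; pos3(id93) recv 16: drop; pos4(id33) recv 93: fwd; pos5(id15) recv 33: fwd; pos6(id63) recv 15: drop; pos0(id43) recv 63: fwd
Round 2: pos3(id93) recv 59: drop; pos5(id15) recv 93: fwd; pos6(id63) recv 33: drop; pos1(id59) recv 63: fwd
Round 3: pos6(id63) recv 93: fwd; pos2(id16) recv 63: fwd
Round 4: pos0(id43) recv 93: fwd; pos3(id93) recv 63: drop
Round 5: pos1(id59) recv 93: fwd
Round 6: pos2(id16) recv 93: fwd
Round 7: pos3(id93) recv 93: ELECTED
Message ID 59 originates at pos 1; dropped at pos 3 in round 2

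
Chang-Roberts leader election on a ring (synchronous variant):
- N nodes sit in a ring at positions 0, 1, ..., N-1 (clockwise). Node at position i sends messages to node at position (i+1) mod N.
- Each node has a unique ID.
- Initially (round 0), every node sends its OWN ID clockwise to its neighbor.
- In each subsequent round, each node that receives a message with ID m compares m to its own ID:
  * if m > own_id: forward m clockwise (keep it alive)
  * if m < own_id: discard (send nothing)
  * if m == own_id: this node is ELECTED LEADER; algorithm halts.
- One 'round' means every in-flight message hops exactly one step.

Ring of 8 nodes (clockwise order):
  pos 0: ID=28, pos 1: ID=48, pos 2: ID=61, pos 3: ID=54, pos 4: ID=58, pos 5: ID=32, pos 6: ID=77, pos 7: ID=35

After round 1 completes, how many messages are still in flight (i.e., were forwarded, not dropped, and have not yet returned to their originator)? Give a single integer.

Answer: 4

Derivation:
Round 1: pos1(id48) recv 28: drop; pos2(id61) recv 48: drop; pos3(id54) recv 61: fwd; pos4(id58) recv 54: drop; pos5(id32) recv 58: fwd; pos6(id77) recv 32: drop; pos7(id35) recv 77: fwd; pos0(id28) recv 35: fwd
After round 1: 4 messages still in flight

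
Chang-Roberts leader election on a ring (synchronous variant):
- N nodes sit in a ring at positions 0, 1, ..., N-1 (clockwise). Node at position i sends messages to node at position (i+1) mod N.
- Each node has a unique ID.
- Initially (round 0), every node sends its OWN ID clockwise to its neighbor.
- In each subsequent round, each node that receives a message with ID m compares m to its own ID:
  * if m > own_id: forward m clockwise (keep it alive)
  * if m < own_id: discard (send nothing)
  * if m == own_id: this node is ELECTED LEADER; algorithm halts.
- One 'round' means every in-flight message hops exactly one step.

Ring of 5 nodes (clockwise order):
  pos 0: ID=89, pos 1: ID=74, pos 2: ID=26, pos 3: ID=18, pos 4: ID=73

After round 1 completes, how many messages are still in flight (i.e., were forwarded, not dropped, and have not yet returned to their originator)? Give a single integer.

Answer: 3

Derivation:
Round 1: pos1(id74) recv 89: fwd; pos2(id26) recv 74: fwd; pos3(id18) recv 26: fwd; pos4(id73) recv 18: drop; pos0(id89) recv 73: drop
After round 1: 3 messages still in flight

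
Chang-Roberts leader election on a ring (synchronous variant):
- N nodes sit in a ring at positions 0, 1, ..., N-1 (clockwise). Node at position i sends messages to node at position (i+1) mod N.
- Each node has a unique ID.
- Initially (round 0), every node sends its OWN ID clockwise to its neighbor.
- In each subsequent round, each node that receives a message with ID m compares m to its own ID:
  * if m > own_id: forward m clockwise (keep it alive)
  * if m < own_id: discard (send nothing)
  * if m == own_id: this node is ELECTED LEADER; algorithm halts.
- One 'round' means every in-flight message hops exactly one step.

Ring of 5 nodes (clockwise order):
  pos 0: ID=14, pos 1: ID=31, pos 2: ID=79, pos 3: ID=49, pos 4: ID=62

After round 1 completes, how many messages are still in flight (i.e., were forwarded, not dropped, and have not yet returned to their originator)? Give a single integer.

Answer: 2

Derivation:
Round 1: pos1(id31) recv 14: drop; pos2(id79) recv 31: drop; pos3(id49) recv 79: fwd; pos4(id62) recv 49: drop; pos0(id14) recv 62: fwd
After round 1: 2 messages still in flight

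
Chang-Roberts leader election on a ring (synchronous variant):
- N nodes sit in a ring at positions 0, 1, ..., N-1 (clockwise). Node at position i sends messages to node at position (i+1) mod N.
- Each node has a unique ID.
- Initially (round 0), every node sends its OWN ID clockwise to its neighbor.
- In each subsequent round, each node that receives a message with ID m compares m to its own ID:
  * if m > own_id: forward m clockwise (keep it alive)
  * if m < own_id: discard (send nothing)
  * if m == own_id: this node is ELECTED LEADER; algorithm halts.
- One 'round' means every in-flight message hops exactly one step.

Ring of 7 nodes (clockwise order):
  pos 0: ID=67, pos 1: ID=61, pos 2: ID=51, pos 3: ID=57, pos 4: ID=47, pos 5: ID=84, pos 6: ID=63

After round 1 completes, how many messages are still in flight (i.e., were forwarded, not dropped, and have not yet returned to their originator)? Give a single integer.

Round 1: pos1(id61) recv 67: fwd; pos2(id51) recv 61: fwd; pos3(id57) recv 51: drop; pos4(id47) recv 57: fwd; pos5(id84) recv 47: drop; pos6(id63) recv 84: fwd; pos0(id67) recv 63: drop
After round 1: 4 messages still in flight

Answer: 4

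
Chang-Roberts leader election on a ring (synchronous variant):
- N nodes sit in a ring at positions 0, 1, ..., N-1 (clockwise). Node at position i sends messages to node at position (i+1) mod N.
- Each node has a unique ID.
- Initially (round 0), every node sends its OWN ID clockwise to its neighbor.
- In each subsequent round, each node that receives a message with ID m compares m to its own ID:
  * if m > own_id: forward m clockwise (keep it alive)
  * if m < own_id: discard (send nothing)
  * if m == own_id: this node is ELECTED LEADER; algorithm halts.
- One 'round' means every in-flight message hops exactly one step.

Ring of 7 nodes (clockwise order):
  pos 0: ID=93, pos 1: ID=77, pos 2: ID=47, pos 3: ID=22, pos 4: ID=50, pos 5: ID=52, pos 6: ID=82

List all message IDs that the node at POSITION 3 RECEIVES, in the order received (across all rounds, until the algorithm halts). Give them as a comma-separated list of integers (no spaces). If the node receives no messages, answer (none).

Round 1: pos1(id77) recv 93: fwd; pos2(id47) recv 77: fwd; pos3(id22) recv 47: fwd; pos4(id50) recv 22: drop; pos5(id52) recv 50: drop; pos6(id82) recv 52: drop; pos0(id93) recv 82: drop
Round 2: pos2(id47) recv 93: fwd; pos3(id22) recv 77: fwd; pos4(id50) recv 47: drop
Round 3: pos3(id22) recv 93: fwd; pos4(id50) recv 77: fwd
Round 4: pos4(id50) recv 93: fwd; pos5(id52) recv 77: fwd
Round 5: pos5(id52) recv 93: fwd; pos6(id82) recv 77: drop
Round 6: pos6(id82) recv 93: fwd
Round 7: pos0(id93) recv 93: ELECTED

Answer: 47,77,93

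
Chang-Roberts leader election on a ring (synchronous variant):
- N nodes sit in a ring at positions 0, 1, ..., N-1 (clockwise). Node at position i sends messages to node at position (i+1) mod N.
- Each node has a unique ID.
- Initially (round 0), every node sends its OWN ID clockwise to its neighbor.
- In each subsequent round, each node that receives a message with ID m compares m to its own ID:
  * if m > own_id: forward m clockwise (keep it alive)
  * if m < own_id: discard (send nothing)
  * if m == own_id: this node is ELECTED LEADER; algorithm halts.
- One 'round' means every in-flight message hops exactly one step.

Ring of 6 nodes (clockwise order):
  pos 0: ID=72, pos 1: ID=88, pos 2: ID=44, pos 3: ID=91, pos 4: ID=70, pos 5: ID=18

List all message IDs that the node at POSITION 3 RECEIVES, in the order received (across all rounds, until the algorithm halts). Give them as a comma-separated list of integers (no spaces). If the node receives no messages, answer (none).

Answer: 44,88,91

Derivation:
Round 1: pos1(id88) recv 72: drop; pos2(id44) recv 88: fwd; pos3(id91) recv 44: drop; pos4(id70) recv 91: fwd; pos5(id18) recv 70: fwd; pos0(id72) recv 18: drop
Round 2: pos3(id91) recv 88: drop; pos5(id18) recv 91: fwd; pos0(id72) recv 70: drop
Round 3: pos0(id72) recv 91: fwd
Round 4: pos1(id88) recv 91: fwd
Round 5: pos2(id44) recv 91: fwd
Round 6: pos3(id91) recv 91: ELECTED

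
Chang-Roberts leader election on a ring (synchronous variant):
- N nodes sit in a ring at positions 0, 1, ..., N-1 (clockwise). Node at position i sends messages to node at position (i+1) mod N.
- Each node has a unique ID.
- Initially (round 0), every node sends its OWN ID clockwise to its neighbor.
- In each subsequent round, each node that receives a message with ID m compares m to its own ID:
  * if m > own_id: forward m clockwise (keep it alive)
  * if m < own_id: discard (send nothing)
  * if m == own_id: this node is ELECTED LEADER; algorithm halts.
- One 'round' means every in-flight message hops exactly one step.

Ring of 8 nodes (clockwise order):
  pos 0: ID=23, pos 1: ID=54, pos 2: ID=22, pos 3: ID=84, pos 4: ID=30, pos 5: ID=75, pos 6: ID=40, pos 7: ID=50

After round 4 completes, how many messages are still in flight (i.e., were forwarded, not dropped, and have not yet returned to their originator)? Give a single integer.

Round 1: pos1(id54) recv 23: drop; pos2(id22) recv 54: fwd; pos3(id84) recv 22: drop; pos4(id30) recv 84: fwd; pos5(id75) recv 30: drop; pos6(id40) recv 75: fwd; pos7(id50) recv 40: drop; pos0(id23) recv 50: fwd
Round 2: pos3(id84) recv 54: drop; pos5(id75) recv 84: fwd; pos7(id50) recv 75: fwd; pos1(id54) recv 50: drop
Round 3: pos6(id40) recv 84: fwd; pos0(id23) recv 75: fwd
Round 4: pos7(id50) recv 84: fwd; pos1(id54) recv 75: fwd
After round 4: 2 messages still in flight

Answer: 2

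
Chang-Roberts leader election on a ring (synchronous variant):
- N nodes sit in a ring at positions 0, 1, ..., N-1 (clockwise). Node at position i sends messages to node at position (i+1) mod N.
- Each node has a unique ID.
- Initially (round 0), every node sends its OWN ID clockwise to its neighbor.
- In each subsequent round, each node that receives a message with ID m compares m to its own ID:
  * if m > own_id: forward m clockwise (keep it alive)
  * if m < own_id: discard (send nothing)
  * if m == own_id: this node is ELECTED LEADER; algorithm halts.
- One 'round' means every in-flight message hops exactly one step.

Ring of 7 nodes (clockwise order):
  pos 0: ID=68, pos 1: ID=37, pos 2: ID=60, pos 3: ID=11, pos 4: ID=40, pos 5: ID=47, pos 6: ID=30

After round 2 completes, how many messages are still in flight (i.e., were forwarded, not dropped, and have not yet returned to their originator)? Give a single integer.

Round 1: pos1(id37) recv 68: fwd; pos2(id60) recv 37: drop; pos3(id11) recv 60: fwd; pos4(id40) recv 11: drop; pos5(id47) recv 40: drop; pos6(id30) recv 47: fwd; pos0(id68) recv 30: drop
Round 2: pos2(id60) recv 68: fwd; pos4(id40) recv 60: fwd; pos0(id68) recv 47: drop
After round 2: 2 messages still in flight

Answer: 2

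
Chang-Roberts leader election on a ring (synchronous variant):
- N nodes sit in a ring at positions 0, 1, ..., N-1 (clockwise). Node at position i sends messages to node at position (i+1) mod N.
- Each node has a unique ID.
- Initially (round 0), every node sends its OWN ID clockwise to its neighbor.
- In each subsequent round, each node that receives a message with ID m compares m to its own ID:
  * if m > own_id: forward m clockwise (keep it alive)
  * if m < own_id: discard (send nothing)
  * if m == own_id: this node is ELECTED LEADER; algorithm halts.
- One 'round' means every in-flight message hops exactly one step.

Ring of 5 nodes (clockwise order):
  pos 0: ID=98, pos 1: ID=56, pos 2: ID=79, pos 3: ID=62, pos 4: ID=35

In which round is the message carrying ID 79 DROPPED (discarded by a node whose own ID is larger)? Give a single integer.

Round 1: pos1(id56) recv 98: fwd; pos2(id79) recv 56: drop; pos3(id62) recv 79: fwd; pos4(id35) recv 62: fwd; pos0(id98) recv 35: drop
Round 2: pos2(id79) recv 98: fwd; pos4(id35) recv 79: fwd; pos0(id98) recv 62: drop
Round 3: pos3(id62) recv 98: fwd; pos0(id98) recv 79: drop
Round 4: pos4(id35) recv 98: fwd
Round 5: pos0(id98) recv 98: ELECTED
Message ID 79 originates at pos 2; dropped at pos 0 in round 3

Answer: 3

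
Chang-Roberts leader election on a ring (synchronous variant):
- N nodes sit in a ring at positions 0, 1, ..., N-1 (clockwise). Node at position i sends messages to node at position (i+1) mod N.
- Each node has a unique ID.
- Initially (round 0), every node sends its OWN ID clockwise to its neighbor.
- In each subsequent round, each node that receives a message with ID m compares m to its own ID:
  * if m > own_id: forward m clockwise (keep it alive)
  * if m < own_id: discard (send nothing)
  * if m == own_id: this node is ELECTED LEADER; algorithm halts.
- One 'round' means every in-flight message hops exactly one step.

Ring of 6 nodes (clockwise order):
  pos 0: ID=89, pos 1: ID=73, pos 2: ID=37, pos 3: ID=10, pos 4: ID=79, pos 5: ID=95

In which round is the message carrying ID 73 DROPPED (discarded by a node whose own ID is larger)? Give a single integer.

Round 1: pos1(id73) recv 89: fwd; pos2(id37) recv 73: fwd; pos3(id10) recv 37: fwd; pos4(id79) recv 10: drop; pos5(id95) recv 79: drop; pos0(id89) recv 95: fwd
Round 2: pos2(id37) recv 89: fwd; pos3(id10) recv 73: fwd; pos4(id79) recv 37: drop; pos1(id73) recv 95: fwd
Round 3: pos3(id10) recv 89: fwd; pos4(id79) recv 73: drop; pos2(id37) recv 95: fwd
Round 4: pos4(id79) recv 89: fwd; pos3(id10) recv 95: fwd
Round 5: pos5(id95) recv 89: drop; pos4(id79) recv 95: fwd
Round 6: pos5(id95) recv 95: ELECTED
Message ID 73 originates at pos 1; dropped at pos 4 in round 3

Answer: 3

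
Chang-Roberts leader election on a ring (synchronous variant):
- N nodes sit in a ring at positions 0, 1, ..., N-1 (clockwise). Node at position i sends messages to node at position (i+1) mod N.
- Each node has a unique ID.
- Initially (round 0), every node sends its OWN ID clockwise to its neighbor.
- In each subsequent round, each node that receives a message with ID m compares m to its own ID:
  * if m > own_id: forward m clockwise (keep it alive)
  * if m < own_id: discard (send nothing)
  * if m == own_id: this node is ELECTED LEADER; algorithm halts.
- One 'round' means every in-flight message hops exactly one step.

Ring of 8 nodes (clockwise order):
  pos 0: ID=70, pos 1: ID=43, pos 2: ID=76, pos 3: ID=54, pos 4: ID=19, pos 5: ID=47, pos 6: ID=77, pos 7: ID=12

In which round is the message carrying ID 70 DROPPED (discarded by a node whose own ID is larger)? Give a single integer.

Round 1: pos1(id43) recv 70: fwd; pos2(id76) recv 43: drop; pos3(id54) recv 76: fwd; pos4(id19) recv 54: fwd; pos5(id47) recv 19: drop; pos6(id77) recv 47: drop; pos7(id12) recv 77: fwd; pos0(id70) recv 12: drop
Round 2: pos2(id76) recv 70: drop; pos4(id19) recv 76: fwd; pos5(id47) recv 54: fwd; pos0(id70) recv 77: fwd
Round 3: pos5(id47) recv 76: fwd; pos6(id77) recv 54: drop; pos1(id43) recv 77: fwd
Round 4: pos6(id77) recv 76: drop; pos2(id76) recv 77: fwd
Round 5: pos3(id54) recv 77: fwd
Round 6: pos4(id19) recv 77: fwd
Round 7: pos5(id47) recv 77: fwd
Round 8: pos6(id77) recv 77: ELECTED
Message ID 70 originates at pos 0; dropped at pos 2 in round 2

Answer: 2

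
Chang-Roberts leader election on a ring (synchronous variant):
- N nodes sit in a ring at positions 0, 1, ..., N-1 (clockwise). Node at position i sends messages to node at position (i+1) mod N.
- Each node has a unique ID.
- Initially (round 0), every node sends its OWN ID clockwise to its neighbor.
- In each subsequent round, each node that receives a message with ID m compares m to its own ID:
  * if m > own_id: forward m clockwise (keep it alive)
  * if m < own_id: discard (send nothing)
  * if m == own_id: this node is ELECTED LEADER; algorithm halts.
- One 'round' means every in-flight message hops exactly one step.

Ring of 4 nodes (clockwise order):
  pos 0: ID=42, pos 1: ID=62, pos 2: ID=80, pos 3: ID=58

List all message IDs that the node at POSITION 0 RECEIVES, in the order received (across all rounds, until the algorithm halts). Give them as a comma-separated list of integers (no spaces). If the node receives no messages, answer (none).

Answer: 58,80

Derivation:
Round 1: pos1(id62) recv 42: drop; pos2(id80) recv 62: drop; pos3(id58) recv 80: fwd; pos0(id42) recv 58: fwd
Round 2: pos0(id42) recv 80: fwd; pos1(id62) recv 58: drop
Round 3: pos1(id62) recv 80: fwd
Round 4: pos2(id80) recv 80: ELECTED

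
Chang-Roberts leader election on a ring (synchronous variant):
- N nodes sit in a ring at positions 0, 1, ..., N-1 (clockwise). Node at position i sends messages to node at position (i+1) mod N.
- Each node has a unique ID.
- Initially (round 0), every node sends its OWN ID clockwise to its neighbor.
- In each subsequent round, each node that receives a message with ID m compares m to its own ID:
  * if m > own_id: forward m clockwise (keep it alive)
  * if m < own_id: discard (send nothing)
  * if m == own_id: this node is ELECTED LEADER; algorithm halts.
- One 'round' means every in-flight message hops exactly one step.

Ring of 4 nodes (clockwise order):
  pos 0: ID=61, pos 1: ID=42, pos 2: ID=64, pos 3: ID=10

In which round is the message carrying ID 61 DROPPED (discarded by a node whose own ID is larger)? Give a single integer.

Answer: 2

Derivation:
Round 1: pos1(id42) recv 61: fwd; pos2(id64) recv 42: drop; pos3(id10) recv 64: fwd; pos0(id61) recv 10: drop
Round 2: pos2(id64) recv 61: drop; pos0(id61) recv 64: fwd
Round 3: pos1(id42) recv 64: fwd
Round 4: pos2(id64) recv 64: ELECTED
Message ID 61 originates at pos 0; dropped at pos 2 in round 2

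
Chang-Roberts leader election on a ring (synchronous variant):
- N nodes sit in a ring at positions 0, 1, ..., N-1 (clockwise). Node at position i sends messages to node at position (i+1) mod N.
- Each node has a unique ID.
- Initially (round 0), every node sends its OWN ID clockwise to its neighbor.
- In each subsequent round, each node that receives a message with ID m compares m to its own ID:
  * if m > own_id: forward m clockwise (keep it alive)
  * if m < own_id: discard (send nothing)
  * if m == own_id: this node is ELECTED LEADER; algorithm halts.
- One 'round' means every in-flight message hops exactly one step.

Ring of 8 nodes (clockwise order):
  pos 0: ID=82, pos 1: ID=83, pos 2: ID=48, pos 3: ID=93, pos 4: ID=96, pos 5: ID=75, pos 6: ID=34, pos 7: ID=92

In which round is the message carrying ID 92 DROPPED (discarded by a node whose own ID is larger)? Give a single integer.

Round 1: pos1(id83) recv 82: drop; pos2(id48) recv 83: fwd; pos3(id93) recv 48: drop; pos4(id96) recv 93: drop; pos5(id75) recv 96: fwd; pos6(id34) recv 75: fwd; pos7(id92) recv 34: drop; pos0(id82) recv 92: fwd
Round 2: pos3(id93) recv 83: drop; pos6(id34) recv 96: fwd; pos7(id92) recv 75: drop; pos1(id83) recv 92: fwd
Round 3: pos7(id92) recv 96: fwd; pos2(id48) recv 92: fwd
Round 4: pos0(id82) recv 96: fwd; pos3(id93) recv 92: drop
Round 5: pos1(id83) recv 96: fwd
Round 6: pos2(id48) recv 96: fwd
Round 7: pos3(id93) recv 96: fwd
Round 8: pos4(id96) recv 96: ELECTED
Message ID 92 originates at pos 7; dropped at pos 3 in round 4

Answer: 4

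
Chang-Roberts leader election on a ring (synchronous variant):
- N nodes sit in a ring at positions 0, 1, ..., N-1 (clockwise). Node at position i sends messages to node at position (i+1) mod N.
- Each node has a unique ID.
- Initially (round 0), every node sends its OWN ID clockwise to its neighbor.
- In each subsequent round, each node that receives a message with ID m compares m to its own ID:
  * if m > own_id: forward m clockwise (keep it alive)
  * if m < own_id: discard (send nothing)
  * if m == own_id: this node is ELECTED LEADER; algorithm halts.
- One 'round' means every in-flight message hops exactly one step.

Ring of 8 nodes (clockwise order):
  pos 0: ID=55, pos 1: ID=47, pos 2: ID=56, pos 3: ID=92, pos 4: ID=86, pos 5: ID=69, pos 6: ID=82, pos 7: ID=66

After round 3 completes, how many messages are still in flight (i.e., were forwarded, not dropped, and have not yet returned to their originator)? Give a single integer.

Round 1: pos1(id47) recv 55: fwd; pos2(id56) recv 47: drop; pos3(id92) recv 56: drop; pos4(id86) recv 92: fwd; pos5(id69) recv 86: fwd; pos6(id82) recv 69: drop; pos7(id66) recv 82: fwd; pos0(id55) recv 66: fwd
Round 2: pos2(id56) recv 55: drop; pos5(id69) recv 92: fwd; pos6(id82) recv 86: fwd; pos0(id55) recv 82: fwd; pos1(id47) recv 66: fwd
Round 3: pos6(id82) recv 92: fwd; pos7(id66) recv 86: fwd; pos1(id47) recv 82: fwd; pos2(id56) recv 66: fwd
After round 3: 4 messages still in flight

Answer: 4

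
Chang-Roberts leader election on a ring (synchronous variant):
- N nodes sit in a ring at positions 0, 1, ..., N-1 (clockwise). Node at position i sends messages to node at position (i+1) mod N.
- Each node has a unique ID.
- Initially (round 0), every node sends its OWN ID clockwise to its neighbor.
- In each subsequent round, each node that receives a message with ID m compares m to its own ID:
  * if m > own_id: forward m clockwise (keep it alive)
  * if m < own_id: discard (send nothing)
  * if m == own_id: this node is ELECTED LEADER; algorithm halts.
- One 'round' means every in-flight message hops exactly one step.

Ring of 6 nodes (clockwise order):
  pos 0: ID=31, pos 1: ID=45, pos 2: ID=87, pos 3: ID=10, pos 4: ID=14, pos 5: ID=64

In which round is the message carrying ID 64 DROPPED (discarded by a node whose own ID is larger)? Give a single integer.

Answer: 3

Derivation:
Round 1: pos1(id45) recv 31: drop; pos2(id87) recv 45: drop; pos3(id10) recv 87: fwd; pos4(id14) recv 10: drop; pos5(id64) recv 14: drop; pos0(id31) recv 64: fwd
Round 2: pos4(id14) recv 87: fwd; pos1(id45) recv 64: fwd
Round 3: pos5(id64) recv 87: fwd; pos2(id87) recv 64: drop
Round 4: pos0(id31) recv 87: fwd
Round 5: pos1(id45) recv 87: fwd
Round 6: pos2(id87) recv 87: ELECTED
Message ID 64 originates at pos 5; dropped at pos 2 in round 3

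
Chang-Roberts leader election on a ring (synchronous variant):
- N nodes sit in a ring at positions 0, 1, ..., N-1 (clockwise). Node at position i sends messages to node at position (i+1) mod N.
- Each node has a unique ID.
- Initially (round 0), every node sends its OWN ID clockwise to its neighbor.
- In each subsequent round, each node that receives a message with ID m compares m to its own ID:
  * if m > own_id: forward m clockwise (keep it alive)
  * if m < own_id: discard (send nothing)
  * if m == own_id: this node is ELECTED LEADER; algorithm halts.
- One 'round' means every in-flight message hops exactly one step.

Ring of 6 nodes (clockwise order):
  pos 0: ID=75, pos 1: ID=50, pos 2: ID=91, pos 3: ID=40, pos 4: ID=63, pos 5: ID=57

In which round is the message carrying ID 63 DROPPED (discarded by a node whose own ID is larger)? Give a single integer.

Round 1: pos1(id50) recv 75: fwd; pos2(id91) recv 50: drop; pos3(id40) recv 91: fwd; pos4(id63) recv 40: drop; pos5(id57) recv 63: fwd; pos0(id75) recv 57: drop
Round 2: pos2(id91) recv 75: drop; pos4(id63) recv 91: fwd; pos0(id75) recv 63: drop
Round 3: pos5(id57) recv 91: fwd
Round 4: pos0(id75) recv 91: fwd
Round 5: pos1(id50) recv 91: fwd
Round 6: pos2(id91) recv 91: ELECTED
Message ID 63 originates at pos 4; dropped at pos 0 in round 2

Answer: 2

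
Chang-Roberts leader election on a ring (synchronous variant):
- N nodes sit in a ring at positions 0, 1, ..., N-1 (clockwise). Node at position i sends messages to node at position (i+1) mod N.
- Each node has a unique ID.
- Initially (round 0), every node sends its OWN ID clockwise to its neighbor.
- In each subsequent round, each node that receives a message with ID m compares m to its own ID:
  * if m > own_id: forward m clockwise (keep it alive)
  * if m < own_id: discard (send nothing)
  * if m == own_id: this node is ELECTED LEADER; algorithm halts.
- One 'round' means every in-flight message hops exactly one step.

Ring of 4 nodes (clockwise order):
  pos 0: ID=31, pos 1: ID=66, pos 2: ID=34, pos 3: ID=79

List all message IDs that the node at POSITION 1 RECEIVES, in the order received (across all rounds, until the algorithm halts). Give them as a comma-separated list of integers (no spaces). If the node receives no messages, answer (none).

Answer: 31,79

Derivation:
Round 1: pos1(id66) recv 31: drop; pos2(id34) recv 66: fwd; pos3(id79) recv 34: drop; pos0(id31) recv 79: fwd
Round 2: pos3(id79) recv 66: drop; pos1(id66) recv 79: fwd
Round 3: pos2(id34) recv 79: fwd
Round 4: pos3(id79) recv 79: ELECTED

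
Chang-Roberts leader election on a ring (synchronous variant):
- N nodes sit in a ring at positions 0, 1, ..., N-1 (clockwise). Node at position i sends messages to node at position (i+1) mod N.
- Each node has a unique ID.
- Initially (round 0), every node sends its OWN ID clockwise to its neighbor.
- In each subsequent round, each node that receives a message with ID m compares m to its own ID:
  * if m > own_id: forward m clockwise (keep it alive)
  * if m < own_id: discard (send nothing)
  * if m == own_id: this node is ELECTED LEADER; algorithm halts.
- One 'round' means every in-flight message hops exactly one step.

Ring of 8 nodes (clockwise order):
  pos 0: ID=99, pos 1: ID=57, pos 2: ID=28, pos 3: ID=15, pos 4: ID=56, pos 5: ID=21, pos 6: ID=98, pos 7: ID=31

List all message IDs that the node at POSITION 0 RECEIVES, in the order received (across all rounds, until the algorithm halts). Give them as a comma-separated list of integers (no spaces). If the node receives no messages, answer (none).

Answer: 31,98,99

Derivation:
Round 1: pos1(id57) recv 99: fwd; pos2(id28) recv 57: fwd; pos3(id15) recv 28: fwd; pos4(id56) recv 15: drop; pos5(id21) recv 56: fwd; pos6(id98) recv 21: drop; pos7(id31) recv 98: fwd; pos0(id99) recv 31: drop
Round 2: pos2(id28) recv 99: fwd; pos3(id15) recv 57: fwd; pos4(id56) recv 28: drop; pos6(id98) recv 56: drop; pos0(id99) recv 98: drop
Round 3: pos3(id15) recv 99: fwd; pos4(id56) recv 57: fwd
Round 4: pos4(id56) recv 99: fwd; pos5(id21) recv 57: fwd
Round 5: pos5(id21) recv 99: fwd; pos6(id98) recv 57: drop
Round 6: pos6(id98) recv 99: fwd
Round 7: pos7(id31) recv 99: fwd
Round 8: pos0(id99) recv 99: ELECTED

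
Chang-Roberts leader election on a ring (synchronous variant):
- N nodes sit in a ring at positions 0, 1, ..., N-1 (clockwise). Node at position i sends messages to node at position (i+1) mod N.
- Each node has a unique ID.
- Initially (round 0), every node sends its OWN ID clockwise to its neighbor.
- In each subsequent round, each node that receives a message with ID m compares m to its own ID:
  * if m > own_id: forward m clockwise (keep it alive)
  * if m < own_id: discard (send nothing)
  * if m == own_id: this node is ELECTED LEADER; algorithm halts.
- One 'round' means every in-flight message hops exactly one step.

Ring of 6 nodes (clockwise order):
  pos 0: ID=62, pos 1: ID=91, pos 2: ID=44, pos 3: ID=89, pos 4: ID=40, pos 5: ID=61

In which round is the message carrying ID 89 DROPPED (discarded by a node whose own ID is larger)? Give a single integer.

Round 1: pos1(id91) recv 62: drop; pos2(id44) recv 91: fwd; pos3(id89) recv 44: drop; pos4(id40) recv 89: fwd; pos5(id61) recv 40: drop; pos0(id62) recv 61: drop
Round 2: pos3(id89) recv 91: fwd; pos5(id61) recv 89: fwd
Round 3: pos4(id40) recv 91: fwd; pos0(id62) recv 89: fwd
Round 4: pos5(id61) recv 91: fwd; pos1(id91) recv 89: drop
Round 5: pos0(id62) recv 91: fwd
Round 6: pos1(id91) recv 91: ELECTED
Message ID 89 originates at pos 3; dropped at pos 1 in round 4

Answer: 4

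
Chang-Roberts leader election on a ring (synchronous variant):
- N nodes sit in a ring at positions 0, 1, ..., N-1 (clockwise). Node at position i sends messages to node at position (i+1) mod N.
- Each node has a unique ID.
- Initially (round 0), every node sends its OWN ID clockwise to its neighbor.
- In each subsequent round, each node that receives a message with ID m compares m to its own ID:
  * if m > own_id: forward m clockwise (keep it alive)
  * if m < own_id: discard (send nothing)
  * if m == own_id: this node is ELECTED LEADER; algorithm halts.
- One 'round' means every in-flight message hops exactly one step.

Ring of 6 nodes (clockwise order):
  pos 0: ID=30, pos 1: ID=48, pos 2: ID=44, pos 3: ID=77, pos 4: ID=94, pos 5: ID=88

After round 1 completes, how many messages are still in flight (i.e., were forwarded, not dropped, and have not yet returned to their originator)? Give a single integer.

Round 1: pos1(id48) recv 30: drop; pos2(id44) recv 48: fwd; pos3(id77) recv 44: drop; pos4(id94) recv 77: drop; pos5(id88) recv 94: fwd; pos0(id30) recv 88: fwd
After round 1: 3 messages still in flight

Answer: 3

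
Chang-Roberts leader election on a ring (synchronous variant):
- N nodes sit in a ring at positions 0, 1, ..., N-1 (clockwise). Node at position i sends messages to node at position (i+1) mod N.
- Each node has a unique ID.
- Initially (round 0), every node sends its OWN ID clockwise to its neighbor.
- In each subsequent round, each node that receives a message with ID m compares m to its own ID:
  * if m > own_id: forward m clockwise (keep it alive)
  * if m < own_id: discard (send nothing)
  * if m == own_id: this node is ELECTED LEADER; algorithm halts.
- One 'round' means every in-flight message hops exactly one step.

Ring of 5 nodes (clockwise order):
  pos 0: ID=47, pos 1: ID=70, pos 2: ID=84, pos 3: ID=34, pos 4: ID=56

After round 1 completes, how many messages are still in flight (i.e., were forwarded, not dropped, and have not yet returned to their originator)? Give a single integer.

Answer: 2

Derivation:
Round 1: pos1(id70) recv 47: drop; pos2(id84) recv 70: drop; pos3(id34) recv 84: fwd; pos4(id56) recv 34: drop; pos0(id47) recv 56: fwd
After round 1: 2 messages still in flight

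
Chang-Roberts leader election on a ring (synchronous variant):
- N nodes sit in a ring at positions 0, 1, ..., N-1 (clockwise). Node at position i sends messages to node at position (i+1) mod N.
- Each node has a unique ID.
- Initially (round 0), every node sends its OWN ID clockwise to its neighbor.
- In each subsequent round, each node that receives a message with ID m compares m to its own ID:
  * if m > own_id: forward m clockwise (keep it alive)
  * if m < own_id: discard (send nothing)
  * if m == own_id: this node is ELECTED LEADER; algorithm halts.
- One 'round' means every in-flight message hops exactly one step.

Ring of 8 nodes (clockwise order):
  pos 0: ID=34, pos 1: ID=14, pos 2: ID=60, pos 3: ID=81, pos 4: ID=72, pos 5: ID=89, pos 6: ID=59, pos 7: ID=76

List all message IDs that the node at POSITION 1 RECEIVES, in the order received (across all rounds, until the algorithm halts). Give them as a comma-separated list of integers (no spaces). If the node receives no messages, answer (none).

Round 1: pos1(id14) recv 34: fwd; pos2(id60) recv 14: drop; pos3(id81) recv 60: drop; pos4(id72) recv 81: fwd; pos5(id89) recv 72: drop; pos6(id59) recv 89: fwd; pos7(id76) recv 59: drop; pos0(id34) recv 76: fwd
Round 2: pos2(id60) recv 34: drop; pos5(id89) recv 81: drop; pos7(id76) recv 89: fwd; pos1(id14) recv 76: fwd
Round 3: pos0(id34) recv 89: fwd; pos2(id60) recv 76: fwd
Round 4: pos1(id14) recv 89: fwd; pos3(id81) recv 76: drop
Round 5: pos2(id60) recv 89: fwd
Round 6: pos3(id81) recv 89: fwd
Round 7: pos4(id72) recv 89: fwd
Round 8: pos5(id89) recv 89: ELECTED

Answer: 34,76,89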